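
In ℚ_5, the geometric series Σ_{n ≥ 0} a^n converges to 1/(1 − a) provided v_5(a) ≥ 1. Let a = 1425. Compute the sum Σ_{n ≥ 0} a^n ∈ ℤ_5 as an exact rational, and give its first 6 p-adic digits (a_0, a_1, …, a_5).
Σ a^n = 1/(1 − a) = -1/1424;  first 6 digits = (1, 0, 2, 1, 1, 0)

v_5(a) = 2 ≥ 1, so the series converges in ℤ_5 to 1/(1 − a) = 1/(1 − 1425) = -1/1424. Expand this rational in ℤ_5: compute digits iteratively via d_i = x_i mod 5, x_{i+1} = (x_i − d_i)/5. The first 6 digits are (1, 0, 2, 1, 1, 0).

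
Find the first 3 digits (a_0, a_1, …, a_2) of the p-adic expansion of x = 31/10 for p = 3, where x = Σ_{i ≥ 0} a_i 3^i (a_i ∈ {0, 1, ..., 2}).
(a_0, …, a_2) = (1, 1, 2)

v_3(31/10) = 0 (numerator and denominator both coprime to 3), so x ∈ ℤ_3^×. Compute digits iteratively via a_i = x_i mod 3, x_{i+1} = (x_i − a_i)/3, with x_0 = x:
  x_0 = 31/10;  a_0 = 1;  x_1 = (x_0 − 1)/3 = 7/10
  x_1 = 7/10;  a_1 = 1;  x_2 = (x_1 − 1)/3 = -1/10
  x_2 = -1/10;  a_2 = 2;  x_3 = (x_2 − 2)/3 = -7/10
Digits: (1, 1, 2).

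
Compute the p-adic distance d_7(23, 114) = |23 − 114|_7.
d_7(23, 114) = 1/7

Step 1 — x − y = 23 − 114 = -91. Step 2 — v_7(-91) = 1 (factor: -91 = −(7^1 · 13); the sign does not affect v_p). Step 3 — |x − y|_7 = 7^{-1} = 1/7.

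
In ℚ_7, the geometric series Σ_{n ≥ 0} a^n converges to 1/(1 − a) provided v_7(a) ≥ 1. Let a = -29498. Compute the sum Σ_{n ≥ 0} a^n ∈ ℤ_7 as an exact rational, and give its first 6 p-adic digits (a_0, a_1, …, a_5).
Σ a^n = 1/(1 − a) = 1/29499;  first 6 digits = (1, 0, 0, 5, 1, 5)

v_7(a) = 3 ≥ 1, so the series converges in ℤ_7 to 1/(1 − a) = 1/(1 − (-29498)) = 1/29499. Expand this rational in ℤ_7: compute digits iteratively via d_i = x_i mod 7, x_{i+1} = (x_i − d_i)/7. The first 6 digits are (1, 0, 0, 5, 1, 5).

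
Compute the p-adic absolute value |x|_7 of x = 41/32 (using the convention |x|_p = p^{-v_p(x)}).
|41/32|_7 = 1

Step 1 — compute v_7(x) by factoring powers of 7 out of the numerator and denominator: v_7(41/32) = 0. Step 2 — apply |x|_p = p^{-v_p(x)} = 7^{0} = 1.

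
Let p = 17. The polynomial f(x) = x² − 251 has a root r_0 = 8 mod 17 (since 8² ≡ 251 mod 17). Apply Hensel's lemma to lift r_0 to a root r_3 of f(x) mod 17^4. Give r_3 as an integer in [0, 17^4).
r_3 = 41437 (mod 83521)

Hensel's recurrence: r_{i+1} = r_i − f(r_i)·(f′(r_i))^{-1} mod 17^{i+2}, with f′(x) = 2x. Iterate:
  r_0 = 8 (mod 17)
  r_1 = 110 (mod 289)
  r_2 = 2133 (mod 4913)
  r_3 = 41437 (mod 83521)
Final: r_3 = 41437, and one checks f(r_3) ≡ 0 mod 17^4.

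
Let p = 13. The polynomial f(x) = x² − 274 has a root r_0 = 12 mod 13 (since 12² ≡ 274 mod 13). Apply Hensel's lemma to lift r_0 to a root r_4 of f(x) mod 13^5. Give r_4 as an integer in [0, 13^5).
r_4 = 35268 (mod 371293)

Hensel's recurrence: r_{i+1} = r_i − f(r_i)·(f′(r_i))^{-1} mod 13^{i+2}, with f′(x) = 2x. Iterate:
  r_0 = 12 (mod 13)
  r_1 = 116 (mod 169)
  r_2 = 116 (mod 2197)
  r_3 = 6707 (mod 28561)
  r_4 = 35268 (mod 371293)
Final: r_4 = 35268, and one checks f(r_4) ≡ 0 mod 13^5.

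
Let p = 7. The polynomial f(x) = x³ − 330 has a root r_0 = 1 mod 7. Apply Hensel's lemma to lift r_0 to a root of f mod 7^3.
r_2 = 127 (mod 343)

Hensel: r_{i+1} = r_i − f(r_i)/f′(r_i) mod 7^{i+2}, where f′(x) = 3x². Iterate:
  r_0 = 1 (mod 7)
  r_1 = 29 (mod 49)
  r_2 = 127 (mod 343)
Final: r = 127 with f(r) ≡ 0 mod 7^3.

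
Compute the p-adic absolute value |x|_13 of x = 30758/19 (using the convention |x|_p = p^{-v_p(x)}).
|30758/19|_13 = 1/2197

Step 1 — compute v_13(x) by factoring powers of 13 out of the numerator and denominator: v_13(30758/19) = 3. Step 2 — apply |x|_p = p^{-v_p(x)} = 13^{-3} = 1/2197.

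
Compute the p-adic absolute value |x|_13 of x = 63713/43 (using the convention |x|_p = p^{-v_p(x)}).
|63713/43|_13 = 1/2197

Step 1 — compute v_13(x) by factoring powers of 13 out of the numerator and denominator: v_13(63713/43) = 3. Step 2 — apply |x|_p = p^{-v_p(x)} = 13^{-3} = 1/2197.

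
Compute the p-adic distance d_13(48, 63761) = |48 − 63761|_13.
d_13(48, 63761) = 1/2197

Step 1 — x − y = 48 − 63761 = -63713. Step 2 — v_13(-63713) = 3 (factor: -63713 = −(13^3 · 29); the sign does not affect v_p). Step 3 — |x − y|_13 = 13^{-3} = 1/2197.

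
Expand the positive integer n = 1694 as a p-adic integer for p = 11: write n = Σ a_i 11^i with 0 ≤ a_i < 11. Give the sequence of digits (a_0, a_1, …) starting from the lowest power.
(a_0, a_1, …) = (0, 0, 3, 1)

Repeated division by 11 gives the digits low-to-high: 1694 = 3·11^2 + 1·11^3. Digit sequence: (0, 0, 3, 1).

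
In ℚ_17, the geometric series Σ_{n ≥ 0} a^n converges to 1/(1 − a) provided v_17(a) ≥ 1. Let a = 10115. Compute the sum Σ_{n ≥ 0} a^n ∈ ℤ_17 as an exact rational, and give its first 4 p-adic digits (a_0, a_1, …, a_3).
Σ a^n = 1/(1 − a) = -1/10114;  first 4 digits = (1, 0, 1, 2)

v_17(a) = 2 ≥ 1, so the series converges in ℤ_17 to 1/(1 − a) = 1/(1 − 10115) = -1/10114. Expand this rational in ℤ_17: compute digits iteratively via d_i = x_i mod 17, x_{i+1} = (x_i − d_i)/17. The first 4 digits are (1, 0, 1, 2).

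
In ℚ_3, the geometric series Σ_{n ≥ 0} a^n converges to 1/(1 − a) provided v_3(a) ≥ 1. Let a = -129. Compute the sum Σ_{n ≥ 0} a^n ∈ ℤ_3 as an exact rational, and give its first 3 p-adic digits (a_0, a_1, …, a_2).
Σ a^n = 1/(1 − a) = 1/130;  first 3 digits = (1, 2, 1)

v_3(a) = 1 ≥ 1, so the series converges in ℤ_3 to 1/(1 − a) = 1/(1 − (-129)) = 1/130. Expand this rational in ℤ_3: compute digits iteratively via d_i = x_i mod 3, x_{i+1} = (x_i − d_i)/3. The first 3 digits are (1, 2, 1).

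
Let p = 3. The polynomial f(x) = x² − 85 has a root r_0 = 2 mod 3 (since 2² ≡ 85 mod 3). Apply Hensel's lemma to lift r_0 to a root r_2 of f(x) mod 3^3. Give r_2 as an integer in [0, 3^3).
r_2 = 2 (mod 27)

Hensel's recurrence: r_{i+1} = r_i − f(r_i)·(f′(r_i))^{-1} mod 3^{i+2}, with f′(x) = 2x. Iterate:
  r_0 = 2 (mod 3)
  r_1 = 2 (mod 9)
  r_2 = 2 (mod 27)
Final: r_2 = 2, and one checks f(r_2) ≡ 0 mod 3^3.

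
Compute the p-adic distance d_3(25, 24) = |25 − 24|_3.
d_3(25, 24) = 1

Step 1 — x − y = 25 − 24 = 1. Step 2 — v_3(1) = 0 (factor: 1 = (3^0 · 1); the sign does not affect v_p). Step 3 — |x − y|_3 = 3^{0} = 1.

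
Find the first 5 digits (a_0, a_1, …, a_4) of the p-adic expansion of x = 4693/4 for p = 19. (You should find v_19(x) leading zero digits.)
(a_0, …, a_4) = (0, 0, 8, 14, 4)

v_19(4693/4) = 2, so a_0 = ... = a_1 = 0. Factor out: x = 19^2 · u with u = 13/4 a unit in ℤ_19. Expand u iteratively via a_{v+i} = u_i mod 19, u_{i+1} = (u_i − a_{v+i})/19:
  u_0 = 13/4;  a_2 = 8;  u_1 = (u_0 − 8)/19 = -1/4
  u_1 = -1/4;  a_3 = 14;  u_2 = (u_1 − 14)/19 = -3/4
  u_2 = -3/4;  a_4 = 4;  u_3 = (u_2 − 4)/19 = -1/4
Digits: (0, 0, 8, 14, 4).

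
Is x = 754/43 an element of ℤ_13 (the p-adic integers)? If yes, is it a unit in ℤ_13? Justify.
x ∈ ℤ_13 but not a unit; v_13(x) = 1 > 0

ℤ_13 = {x ∈ ℚ_13 : v_13(x) ≥ 0} and ℤ_13^× = {x ∈ ℤ_13 : v_13(x) = 0}. Here v_13(754/43) = v_13(num) − v_13(den) = 1; compare against these criteria.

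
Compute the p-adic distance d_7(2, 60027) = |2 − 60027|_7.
d_7(2, 60027) = 1/2401

Step 1 — x − y = 2 − 60027 = -60025. Step 2 — v_7(-60025) = 4 (factor: -60025 = −(7^4 · 25); the sign does not affect v_p). Step 3 — |x − y|_7 = 7^{-4} = 1/2401.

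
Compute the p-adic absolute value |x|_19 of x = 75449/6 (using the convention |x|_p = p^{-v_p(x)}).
|75449/6|_19 = 1/6859

Step 1 — compute v_19(x) by factoring powers of 19 out of the numerator and denominator: v_19(75449/6) = 3. Step 2 — apply |x|_p = p^{-v_p(x)} = 19^{-3} = 1/6859.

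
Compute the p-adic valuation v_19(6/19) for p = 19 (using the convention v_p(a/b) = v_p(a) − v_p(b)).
v_19(6/19) = -1

Factor powers of 19 from the numerator and denominator of the reduced fraction: 6 = 19^0 · 6 and 19 = 19^1 · 1. Apply v_p(a/b) = v_p(a) − v_p(b): v_19(6/19) = 0 − 1 = -1.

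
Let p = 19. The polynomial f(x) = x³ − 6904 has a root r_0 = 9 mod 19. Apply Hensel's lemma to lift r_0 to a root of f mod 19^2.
r_1 = 180 (mod 361)

Hensel: r_{i+1} = r_i − f(r_i)/f′(r_i) mod 19^{i+2}, where f′(x) = 3x². Iterate:
  r_0 = 9 (mod 19)
  r_1 = 180 (mod 361)
Final: r = 180 with f(r) ≡ 0 mod 19^2.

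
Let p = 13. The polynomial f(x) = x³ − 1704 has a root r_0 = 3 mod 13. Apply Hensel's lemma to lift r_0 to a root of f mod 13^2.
r_1 = 159 (mod 169)

Hensel: r_{i+1} = r_i − f(r_i)/f′(r_i) mod 13^{i+2}, where f′(x) = 3x². Iterate:
  r_0 = 3 (mod 13)
  r_1 = 159 (mod 169)
Final: r = 159 with f(r) ≡ 0 mod 13^2.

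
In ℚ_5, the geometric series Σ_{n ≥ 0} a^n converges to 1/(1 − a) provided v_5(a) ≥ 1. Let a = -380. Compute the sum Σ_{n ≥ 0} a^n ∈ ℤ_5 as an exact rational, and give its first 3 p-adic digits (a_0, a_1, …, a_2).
Σ a^n = 1/(1 − a) = 1/381;  first 3 digits = (1, 4, 0)

v_5(a) = 1 ≥ 1, so the series converges in ℤ_5 to 1/(1 − a) = 1/(1 − (-380)) = 1/381. Expand this rational in ℤ_5: compute digits iteratively via d_i = x_i mod 5, x_{i+1} = (x_i − d_i)/5. The first 3 digits are (1, 4, 0).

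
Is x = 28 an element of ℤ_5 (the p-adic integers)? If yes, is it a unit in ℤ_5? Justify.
x ∈ ℤ_5^× (unit); v_5(x) = 0

ℤ_5 = {x ∈ ℚ_5 : v_5(x) ≥ 0} and ℤ_5^× = {x ∈ ℤ_5 : v_5(x) = 0}. Here v_5(28) = v_5(num) − v_5(den) = 0; compare against these criteria.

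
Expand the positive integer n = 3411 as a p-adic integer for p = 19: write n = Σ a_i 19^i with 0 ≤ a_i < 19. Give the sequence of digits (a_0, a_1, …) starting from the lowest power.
(a_0, a_1, …) = (10, 8, 9)

Repeated division by 19 gives the digits low-to-high: 3411 = 10 + 8·19^1 + 9·19^2. Digit sequence: (10, 8, 9).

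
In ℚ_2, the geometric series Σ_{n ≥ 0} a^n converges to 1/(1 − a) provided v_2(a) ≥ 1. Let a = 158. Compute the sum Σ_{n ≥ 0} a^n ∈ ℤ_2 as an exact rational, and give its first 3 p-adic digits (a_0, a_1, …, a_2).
Σ a^n = 1/(1 − a) = -1/157;  first 3 digits = (1, 1, 0)

v_2(a) = 1 ≥ 1, so the series converges in ℤ_2 to 1/(1 − a) = 1/(1 − 158) = -1/157. Expand this rational in ℤ_2: compute digits iteratively via d_i = x_i mod 2, x_{i+1} = (x_i − d_i)/2. The first 3 digits are (1, 1, 0).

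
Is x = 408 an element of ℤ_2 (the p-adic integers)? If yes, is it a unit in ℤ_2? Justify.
x ∈ ℤ_2 but not a unit; v_2(x) = 3 > 0

ℤ_2 = {x ∈ ℚ_2 : v_2(x) ≥ 0} and ℤ_2^× = {x ∈ ℤ_2 : v_2(x) = 0}. Here v_2(408) = v_2(num) − v_2(den) = 3; compare against these criteria.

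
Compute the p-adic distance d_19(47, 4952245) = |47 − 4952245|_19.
d_19(47, 4952245) = 1/2476099

Step 1 — x − y = 47 − 4952245 = -4952198. Step 2 — v_19(-4952198) = 5 (factor: -4952198 = −(19^5 · 2); the sign does not affect v_p). Step 3 — |x − y|_19 = 19^{-5} = 1/2476099.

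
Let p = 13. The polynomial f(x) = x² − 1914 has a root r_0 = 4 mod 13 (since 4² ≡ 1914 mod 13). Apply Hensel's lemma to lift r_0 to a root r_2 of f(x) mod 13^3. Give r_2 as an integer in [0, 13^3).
r_2 = 706 (mod 2197)

Hensel's recurrence: r_{i+1} = r_i − f(r_i)·(f′(r_i))^{-1} mod 13^{i+2}, with f′(x) = 2x. Iterate:
  r_0 = 4 (mod 13)
  r_1 = 30 (mod 169)
  r_2 = 706 (mod 2197)
Final: r_2 = 706, and one checks f(r_2) ≡ 0 mod 13^3.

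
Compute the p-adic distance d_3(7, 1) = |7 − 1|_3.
d_3(7, 1) = 1/3

Step 1 — x − y = 7 − 1 = 6. Step 2 — v_3(6) = 1 (factor: 6 = (3^1 · 2); the sign does not affect v_p). Step 3 — |x − y|_3 = 3^{-1} = 1/3.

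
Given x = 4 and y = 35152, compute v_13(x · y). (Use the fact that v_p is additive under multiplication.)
v_13(140608) = 3

v_p(x) = 0 (factor: 4 = 13^0 · 4); v_p(y) = 3 (factor: 35152 = 13^3 · 16). Additivity: v_p(xy) = v_p(x) + v_p(y) = 0 + 3 = 3. (Direct check: xy = 140608 = 13^3 · (64).)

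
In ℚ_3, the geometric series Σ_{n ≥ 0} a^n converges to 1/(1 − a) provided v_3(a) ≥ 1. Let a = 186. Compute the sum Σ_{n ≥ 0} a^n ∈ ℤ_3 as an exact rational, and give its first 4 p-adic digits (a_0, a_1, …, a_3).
Σ a^n = 1/(1 − a) = -1/185;  first 4 digits = (1, 2, 0, 0)

v_3(a) = 1 ≥ 1, so the series converges in ℤ_3 to 1/(1 − a) = 1/(1 − 186) = -1/185. Expand this rational in ℤ_3: compute digits iteratively via d_i = x_i mod 3, x_{i+1} = (x_i − d_i)/3. The first 4 digits are (1, 2, 0, 0).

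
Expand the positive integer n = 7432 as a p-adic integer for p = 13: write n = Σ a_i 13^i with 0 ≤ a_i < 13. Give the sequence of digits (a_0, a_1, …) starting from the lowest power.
(a_0, a_1, …) = (9, 12, 4, 3)

Repeated division by 13 gives the digits low-to-high: 7432 = 9 + 12·13^1 + 4·13^2 + 3·13^3. Digit sequence: (9, 12, 4, 3).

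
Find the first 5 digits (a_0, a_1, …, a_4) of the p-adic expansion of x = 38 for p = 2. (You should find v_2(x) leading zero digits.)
(a_0, …, a_4) = (0, 1, 1, 0, 0)

v_2(38) = 1, so a_0 = ... = a_0 = 0. Factor out: x = 2^1 · u with u = 19 a unit in ℤ_2. Expand u iteratively via a_{v+i} = u_i mod 2, u_{i+1} = (u_i − a_{v+i})/2:
  u_0 = 19;  a_1 = 1;  u_1 = (u_0 − 1)/2 = 9
  u_1 = 9;  a_2 = 1;  u_2 = (u_1 − 1)/2 = 4
  u_2 = 4;  a_3 = 0;  u_3 = (u_2 − 0)/2 = 2
  u_3 = 2;  a_4 = 0;  u_4 = (u_3 − 0)/2 = 1
Digits: (0, 1, 1, 0, 0).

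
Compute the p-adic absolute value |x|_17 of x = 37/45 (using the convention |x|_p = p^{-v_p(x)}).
|37/45|_17 = 1

Step 1 — compute v_17(x) by factoring powers of 17 out of the numerator and denominator: v_17(37/45) = 0. Step 2 — apply |x|_p = p^{-v_p(x)} = 17^{0} = 1.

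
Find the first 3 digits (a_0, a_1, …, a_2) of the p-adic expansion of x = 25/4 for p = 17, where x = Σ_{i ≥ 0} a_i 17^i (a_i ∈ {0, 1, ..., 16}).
(a_0, …, a_2) = (2, 13, 12)

v_17(25/4) = 0 (numerator and denominator both coprime to 17), so x ∈ ℤ_17^×. Compute digits iteratively via a_i = x_i mod 17, x_{i+1} = (x_i − a_i)/17, with x_0 = x:
  x_0 = 25/4;  a_0 = 2;  x_1 = (x_0 − 2)/17 = 1/4
  x_1 = 1/4;  a_1 = 13;  x_2 = (x_1 − 13)/17 = -3/4
  x_2 = -3/4;  a_2 = 12;  x_3 = (x_2 − 12)/17 = -3/4
Digits: (2, 13, 12).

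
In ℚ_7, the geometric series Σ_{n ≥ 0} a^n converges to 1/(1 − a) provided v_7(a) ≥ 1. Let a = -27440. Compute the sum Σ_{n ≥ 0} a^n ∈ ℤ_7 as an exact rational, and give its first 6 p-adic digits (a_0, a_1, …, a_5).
Σ a^n = 1/(1 − a) = 1/27441;  first 6 digits = (1, 0, 0, 4, 2, 5)

v_7(a) = 3 ≥ 1, so the series converges in ℤ_7 to 1/(1 − a) = 1/(1 − (-27440)) = 1/27441. Expand this rational in ℤ_7: compute digits iteratively via d_i = x_i mod 7, x_{i+1} = (x_i − d_i)/7. The first 6 digits are (1, 0, 0, 4, 2, 5).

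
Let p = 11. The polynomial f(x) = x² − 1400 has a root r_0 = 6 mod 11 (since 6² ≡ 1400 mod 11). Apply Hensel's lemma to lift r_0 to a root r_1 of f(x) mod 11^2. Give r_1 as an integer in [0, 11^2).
r_1 = 39 (mod 121)

Hensel's recurrence: r_{i+1} = r_i − f(r_i)·(f′(r_i))^{-1} mod 11^{i+2}, with f′(x) = 2x. Iterate:
  r_0 = 6 (mod 11)
  r_1 = 39 (mod 121)
Final: r_1 = 39, and one checks f(r_1) ≡ 0 mod 11^2.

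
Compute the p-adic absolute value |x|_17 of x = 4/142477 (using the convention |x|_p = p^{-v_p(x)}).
|4/142477|_17 = 4913

Step 1 — compute v_17(x) by factoring powers of 17 out of the numerator and denominator: v_17(4/142477) = -3. Step 2 — apply |x|_p = p^{-v_p(x)} = 17^{3} = 4913.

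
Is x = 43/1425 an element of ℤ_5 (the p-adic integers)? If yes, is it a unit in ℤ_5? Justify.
x ∉ ℤ_5 (v_5(x) = -2 < 0)

ℤ_5 = {x ∈ ℚ_5 : v_5(x) ≥ 0} and ℤ_5^× = {x ∈ ℤ_5 : v_5(x) = 0}. Here v_5(43/1425) = v_5(num) − v_5(den) = -2; compare against these criteria.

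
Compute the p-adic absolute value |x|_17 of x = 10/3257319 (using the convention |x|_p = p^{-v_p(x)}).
|10/3257319|_17 = 83521

Step 1 — compute v_17(x) by factoring powers of 17 out of the numerator and denominator: v_17(10/3257319) = -4. Step 2 — apply |x|_p = p^{-v_p(x)} = 17^{4} = 83521.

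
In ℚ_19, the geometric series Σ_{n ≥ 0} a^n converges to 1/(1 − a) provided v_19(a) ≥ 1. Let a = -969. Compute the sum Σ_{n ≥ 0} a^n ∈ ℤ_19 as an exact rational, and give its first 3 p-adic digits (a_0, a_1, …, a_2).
Σ a^n = 1/(1 − a) = 1/970;  first 3 digits = (1, 6, 14)

v_19(a) = 1 ≥ 1, so the series converges in ℤ_19 to 1/(1 − a) = 1/(1 − (-969)) = 1/970. Expand this rational in ℤ_19: compute digits iteratively via d_i = x_i mod 19, x_{i+1} = (x_i − d_i)/19. The first 3 digits are (1, 6, 14).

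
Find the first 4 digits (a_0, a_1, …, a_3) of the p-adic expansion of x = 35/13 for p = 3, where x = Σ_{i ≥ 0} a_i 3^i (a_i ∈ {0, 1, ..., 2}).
(a_0, …, a_3) = (2, 0, 1, 2)

v_3(35/13) = 0 (numerator and denominator both coprime to 3), so x ∈ ℤ_3^×. Compute digits iteratively via a_i = x_i mod 3, x_{i+1} = (x_i − a_i)/3, with x_0 = x:
  x_0 = 35/13;  a_0 = 2;  x_1 = (x_0 − 2)/3 = 3/13
  x_1 = 3/13;  a_1 = 0;  x_2 = (x_1 − 0)/3 = 1/13
  x_2 = 1/13;  a_2 = 1;  x_3 = (x_2 − 1)/3 = -4/13
  x_3 = -4/13;  a_3 = 2;  x_4 = (x_3 − 2)/3 = -10/13
Digits: (2, 0, 1, 2).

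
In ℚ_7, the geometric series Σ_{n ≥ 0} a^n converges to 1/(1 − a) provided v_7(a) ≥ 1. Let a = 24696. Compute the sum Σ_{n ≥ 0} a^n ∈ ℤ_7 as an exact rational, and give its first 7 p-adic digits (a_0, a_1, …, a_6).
Σ a^n = 1/(1 − a) = -1/24695;  first 7 digits = (1, 0, 0, 2, 3, 1, 4)

v_7(a) = 3 ≥ 1, so the series converges in ℤ_7 to 1/(1 − a) = 1/(1 − 24696) = -1/24695. Expand this rational in ℤ_7: compute digits iteratively via d_i = x_i mod 7, x_{i+1} = (x_i − d_i)/7. The first 7 digits are (1, 0, 0, 2, 3, 1, 4).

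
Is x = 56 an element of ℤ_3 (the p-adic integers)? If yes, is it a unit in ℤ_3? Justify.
x ∈ ℤ_3^× (unit); v_3(x) = 0

ℤ_3 = {x ∈ ℚ_3 : v_3(x) ≥ 0} and ℤ_3^× = {x ∈ ℤ_3 : v_3(x) = 0}. Here v_3(56) = v_3(num) − v_3(den) = 0; compare against these criteria.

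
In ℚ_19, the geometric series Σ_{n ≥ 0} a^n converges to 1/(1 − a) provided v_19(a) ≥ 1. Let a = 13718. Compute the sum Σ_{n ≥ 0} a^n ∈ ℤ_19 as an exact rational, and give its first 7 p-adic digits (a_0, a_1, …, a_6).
Σ a^n = 1/(1 − a) = -1/13717;  first 7 digits = (1, 0, 0, 2, 0, 0, 4)

v_19(a) = 3 ≥ 1, so the series converges in ℤ_19 to 1/(1 − a) = 1/(1 − 13718) = -1/13717. Expand this rational in ℤ_19: compute digits iteratively via d_i = x_i mod 19, x_{i+1} = (x_i − d_i)/19. The first 7 digits are (1, 0, 0, 2, 0, 0, 4).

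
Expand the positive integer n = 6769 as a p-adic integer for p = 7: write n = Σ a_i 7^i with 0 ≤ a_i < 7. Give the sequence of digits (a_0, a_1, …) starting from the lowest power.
(a_0, a_1, …) = (0, 1, 5, 5, 2)

Repeated division by 7 gives the digits low-to-high: 6769 = 1·7^1 + 5·7^2 + 5·7^3 + 2·7^4. Digit sequence: (0, 1, 5, 5, 2).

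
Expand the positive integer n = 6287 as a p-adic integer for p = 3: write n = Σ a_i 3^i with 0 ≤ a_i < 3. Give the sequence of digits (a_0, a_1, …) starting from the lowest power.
(a_0, a_1, …) = (2, 1, 2, 1, 2, 1, 2, 2)

Repeated division by 3 gives the digits low-to-high: 6287 = 2 + 1·3^1 + 2·3^2 + 1·3^3 + 2·3^4 + 1·3^5 + 2·3^6 + 2·3^7. Digit sequence: (2, 1, 2, 1, 2, 1, 2, 2).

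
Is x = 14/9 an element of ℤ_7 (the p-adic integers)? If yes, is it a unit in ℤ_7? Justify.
x ∈ ℤ_7 but not a unit; v_7(x) = 1 > 0

ℤ_7 = {x ∈ ℚ_7 : v_7(x) ≥ 0} and ℤ_7^× = {x ∈ ℤ_7 : v_7(x) = 0}. Here v_7(14/9) = v_7(num) − v_7(den) = 1; compare against these criteria.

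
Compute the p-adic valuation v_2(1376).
v_2(1376) = 5

v_2(n) is the largest exponent k such that 2^k divides n. Factor out: 1376 = 2^5 · 43. (Sign doesn't affect v_p.) So v_2(1376) = 5.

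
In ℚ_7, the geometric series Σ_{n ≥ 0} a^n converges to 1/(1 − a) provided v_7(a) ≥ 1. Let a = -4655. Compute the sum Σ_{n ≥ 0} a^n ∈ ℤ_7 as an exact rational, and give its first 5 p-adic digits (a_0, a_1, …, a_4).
Σ a^n = 1/(1 − a) = 1/4656;  first 5 digits = (1, 0, 3, 0, 0)

v_7(a) = 2 ≥ 1, so the series converges in ℤ_7 to 1/(1 − a) = 1/(1 − (-4655)) = 1/4656. Expand this rational in ℤ_7: compute digits iteratively via d_i = x_i mod 7, x_{i+1} = (x_i − d_i)/7. The first 5 digits are (1, 0, 3, 0, 0).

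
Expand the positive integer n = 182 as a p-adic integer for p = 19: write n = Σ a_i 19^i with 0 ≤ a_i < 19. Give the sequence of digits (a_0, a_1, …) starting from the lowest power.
(a_0, a_1, …) = (11, 9)

Repeated division by 19 gives the digits low-to-high: 182 = 11 + 9·19^1. Digit sequence: (11, 9).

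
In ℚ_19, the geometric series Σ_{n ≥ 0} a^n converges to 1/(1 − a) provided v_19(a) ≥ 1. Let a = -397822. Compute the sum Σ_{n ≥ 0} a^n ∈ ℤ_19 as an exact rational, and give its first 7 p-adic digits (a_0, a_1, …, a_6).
Σ a^n = 1/(1 − a) = 1/397823;  first 7 digits = (1, 0, 0, 18, 15, 18, 0)

v_19(a) = 3 ≥ 1, so the series converges in ℤ_19 to 1/(1 − a) = 1/(1 − (-397822)) = 1/397823. Expand this rational in ℤ_19: compute digits iteratively via d_i = x_i mod 19, x_{i+1} = (x_i − d_i)/19. The first 7 digits are (1, 0, 0, 18, 15, 18, 0).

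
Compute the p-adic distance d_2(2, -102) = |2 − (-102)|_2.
d_2(2, -102) = 1/8

Step 1 — x − y = 2 − (-102) = 104. Step 2 — v_2(104) = 3 (factor: 104 = (2^3 · 13); the sign does not affect v_p). Step 3 — |x − y|_2 = 2^{-3} = 1/8.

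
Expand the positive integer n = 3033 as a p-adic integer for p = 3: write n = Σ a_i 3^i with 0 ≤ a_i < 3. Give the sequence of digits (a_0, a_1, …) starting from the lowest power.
(a_0, a_1, …) = (0, 0, 1, 1, 1, 0, 1, 1)

Repeated division by 3 gives the digits low-to-high: 3033 = 1·3^2 + 1·3^3 + 1·3^4 + 1·3^6 + 1·3^7. Digit sequence: (0, 0, 1, 1, 1, 0, 1, 1).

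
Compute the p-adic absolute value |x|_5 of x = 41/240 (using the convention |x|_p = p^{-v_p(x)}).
|41/240|_5 = 5

Step 1 — compute v_5(x) by factoring powers of 5 out of the numerator and denominator: v_5(41/240) = -1. Step 2 — apply |x|_p = p^{-v_p(x)} = 5^{1} = 5.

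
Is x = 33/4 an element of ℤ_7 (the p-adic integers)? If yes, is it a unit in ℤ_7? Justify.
x ∈ ℤ_7^× (unit); v_7(x) = 0

ℤ_7 = {x ∈ ℚ_7 : v_7(x) ≥ 0} and ℤ_7^× = {x ∈ ℤ_7 : v_7(x) = 0}. Here v_7(33/4) = v_7(num) − v_7(den) = 0; compare against these criteria.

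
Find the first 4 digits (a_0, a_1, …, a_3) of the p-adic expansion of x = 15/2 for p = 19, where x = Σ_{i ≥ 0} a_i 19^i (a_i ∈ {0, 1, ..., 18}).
(a_0, …, a_3) = (17, 9, 9, 9)

v_19(15/2) = 0 (numerator and denominator both coprime to 19), so x ∈ ℤ_19^×. Compute digits iteratively via a_i = x_i mod 19, x_{i+1} = (x_i − a_i)/19, with x_0 = x:
  x_0 = 15/2;  a_0 = 17;  x_1 = (x_0 − 17)/19 = -1/2
  x_1 = -1/2;  a_1 = 9;  x_2 = (x_1 − 9)/19 = -1/2
  x_2 = -1/2;  a_2 = 9;  x_3 = (x_2 − 9)/19 = -1/2
  x_3 = -1/2;  a_3 = 9;  x_4 = (x_3 − 9)/19 = -1/2
Digits: (17, 9, 9, 9).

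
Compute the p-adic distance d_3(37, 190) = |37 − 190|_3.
d_3(37, 190) = 1/9

Step 1 — x − y = 37 − 190 = -153. Step 2 — v_3(-153) = 2 (factor: -153 = −(3^2 · 17); the sign does not affect v_p). Step 3 — |x − y|_3 = 3^{-2} = 1/9.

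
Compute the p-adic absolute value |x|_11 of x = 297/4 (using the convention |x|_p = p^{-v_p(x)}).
|297/4|_11 = 1/11

Step 1 — compute v_11(x) by factoring powers of 11 out of the numerator and denominator: v_11(297/4) = 1. Step 2 — apply |x|_p = p^{-v_p(x)} = 11^{-1} = 1/11.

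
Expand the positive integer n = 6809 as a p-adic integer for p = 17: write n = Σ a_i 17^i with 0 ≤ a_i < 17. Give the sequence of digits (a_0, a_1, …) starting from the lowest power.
(a_0, a_1, …) = (9, 9, 6, 1)

Repeated division by 17 gives the digits low-to-high: 6809 = 9 + 9·17^1 + 6·17^2 + 1·17^3. Digit sequence: (9, 9, 6, 1).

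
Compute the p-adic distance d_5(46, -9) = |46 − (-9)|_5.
d_5(46, -9) = 1/5

Step 1 — x − y = 46 − (-9) = 55. Step 2 — v_5(55) = 1 (factor: 55 = (5^1 · 11); the sign does not affect v_p). Step 3 — |x − y|_5 = 5^{-1} = 1/5.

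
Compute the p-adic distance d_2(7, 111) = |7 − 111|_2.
d_2(7, 111) = 1/8

Step 1 — x − y = 7 − 111 = -104. Step 2 — v_2(-104) = 3 (factor: -104 = −(2^3 · 13); the sign does not affect v_p). Step 3 — |x − y|_2 = 2^{-3} = 1/8.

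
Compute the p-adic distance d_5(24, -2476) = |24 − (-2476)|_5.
d_5(24, -2476) = 1/625

Step 1 — x − y = 24 − (-2476) = 2500. Step 2 — v_5(2500) = 4 (factor: 2500 = (5^4 · 4); the sign does not affect v_p). Step 3 — |x − y|_5 = 5^{-4} = 1/625.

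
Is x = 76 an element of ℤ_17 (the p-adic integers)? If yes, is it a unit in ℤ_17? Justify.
x ∈ ℤ_17^× (unit); v_17(x) = 0

ℤ_17 = {x ∈ ℚ_17 : v_17(x) ≥ 0} and ℤ_17^× = {x ∈ ℤ_17 : v_17(x) = 0}. Here v_17(76) = v_17(num) − v_17(den) = 0; compare against these criteria.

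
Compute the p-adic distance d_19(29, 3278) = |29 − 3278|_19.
d_19(29, 3278) = 1/361

Step 1 — x − y = 29 − 3278 = -3249. Step 2 — v_19(-3249) = 2 (factor: -3249 = −(19^2 · 9); the sign does not affect v_p). Step 3 — |x − y|_19 = 19^{-2} = 1/361.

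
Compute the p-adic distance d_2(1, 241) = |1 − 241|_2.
d_2(1, 241) = 1/16

Step 1 — x − y = 1 − 241 = -240. Step 2 — v_2(-240) = 4 (factor: -240 = −(2^4 · 15); the sign does not affect v_p). Step 3 — |x − y|_2 = 2^{-4} = 1/16.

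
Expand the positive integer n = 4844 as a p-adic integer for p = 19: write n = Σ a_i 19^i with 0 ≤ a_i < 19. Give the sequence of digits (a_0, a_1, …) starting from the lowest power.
(a_0, a_1, …) = (18, 7, 13)

Repeated division by 19 gives the digits low-to-high: 4844 = 18 + 7·19^1 + 13·19^2. Digit sequence: (18, 7, 13).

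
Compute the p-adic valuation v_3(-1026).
v_3(-1026) = 3

v_3(n) is the largest exponent k such that 3^k divides n. Factor out: -1026 = -3^3 · 38. (Sign doesn't affect v_p.) So v_3(-1026) = 3.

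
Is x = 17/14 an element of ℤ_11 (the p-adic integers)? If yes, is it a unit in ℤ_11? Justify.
x ∈ ℤ_11^× (unit); v_11(x) = 0

ℤ_11 = {x ∈ ℚ_11 : v_11(x) ≥ 0} and ℤ_11^× = {x ∈ ℤ_11 : v_11(x) = 0}. Here v_11(17/14) = v_11(num) − v_11(den) = 0; compare against these criteria.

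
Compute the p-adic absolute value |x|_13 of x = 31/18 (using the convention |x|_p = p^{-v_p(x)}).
|31/18|_13 = 1

Step 1 — compute v_13(x) by factoring powers of 13 out of the numerator and denominator: v_13(31/18) = 0. Step 2 — apply |x|_p = p^{-v_p(x)} = 13^{0} = 1.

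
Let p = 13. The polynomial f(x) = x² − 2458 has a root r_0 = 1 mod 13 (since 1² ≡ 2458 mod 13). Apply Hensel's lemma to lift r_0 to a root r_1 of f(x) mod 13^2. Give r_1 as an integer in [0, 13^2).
r_1 = 131 (mod 169)

Hensel's recurrence: r_{i+1} = r_i − f(r_i)·(f′(r_i))^{-1} mod 13^{i+2}, with f′(x) = 2x. Iterate:
  r_0 = 1 (mod 13)
  r_1 = 131 (mod 169)
Final: r_1 = 131, and one checks f(r_1) ≡ 0 mod 13^2.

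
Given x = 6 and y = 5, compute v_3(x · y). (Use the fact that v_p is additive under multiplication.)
v_3(30) = 1

v_p(x) = 1 (factor: 6 = 3^1 · 2); v_p(y) = 0 (factor: 5 = 3^0 · 5). Additivity: v_p(xy) = v_p(x) + v_p(y) = 1 + 0 = 1. (Direct check: xy = 30 = 3^1 · (10).)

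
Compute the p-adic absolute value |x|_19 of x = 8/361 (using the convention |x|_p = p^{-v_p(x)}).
|8/361|_19 = 361

Step 1 — compute v_19(x) by factoring powers of 19 out of the numerator and denominator: v_19(8/361) = -2. Step 2 — apply |x|_p = p^{-v_p(x)} = 19^{2} = 361.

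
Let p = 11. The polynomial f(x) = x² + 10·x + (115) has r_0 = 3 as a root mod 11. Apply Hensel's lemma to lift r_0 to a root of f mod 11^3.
r_2 = 553 (mod 1331)

Hensel: r_{i+1} = r_i − f(r_i)·(f′(r_i))^{-1} mod 11^{i+2}, f′(x) = 2x + 10. Iterate:
  r_0 = 3 (mod 11)
  r_1 = 69 (mod 121)
  r_2 = 553 (mod 1331)
Final: r = 553 satisfies f(r) ≡ 0 mod 11^3.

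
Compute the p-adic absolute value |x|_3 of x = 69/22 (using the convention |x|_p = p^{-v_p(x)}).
|69/22|_3 = 1/3

Step 1 — compute v_3(x) by factoring powers of 3 out of the numerator and denominator: v_3(69/22) = 1. Step 2 — apply |x|_p = p^{-v_p(x)} = 3^{-1} = 1/3.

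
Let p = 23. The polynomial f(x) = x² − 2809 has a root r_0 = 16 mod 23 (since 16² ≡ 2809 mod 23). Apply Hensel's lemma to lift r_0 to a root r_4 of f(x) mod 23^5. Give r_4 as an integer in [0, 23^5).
r_4 = 6436290 (mod 6436343)

Hensel's recurrence: r_{i+1} = r_i − f(r_i)·(f′(r_i))^{-1} mod 23^{i+2}, with f′(x) = 2x. Iterate:
  r_0 = 16 (mod 23)
  r_1 = 476 (mod 529)
  r_2 = 12114 (mod 12167)
  r_3 = 279788 (mod 279841)
  r_4 = 6436290 (mod 6436343)
Final: r_4 = 6436290, and one checks f(r_4) ≡ 0 mod 23^5.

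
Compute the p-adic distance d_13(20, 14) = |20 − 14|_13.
d_13(20, 14) = 1

Step 1 — x − y = 20 − 14 = 6. Step 2 — v_13(6) = 0 (factor: 6 = (13^0 · 6); the sign does not affect v_p). Step 3 — |x − y|_13 = 13^{0} = 1.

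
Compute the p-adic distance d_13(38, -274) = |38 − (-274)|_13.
d_13(38, -274) = 1/13

Step 1 — x − y = 38 − (-274) = 312. Step 2 — v_13(312) = 1 (factor: 312 = (13^1 · 24); the sign does not affect v_p). Step 3 — |x − y|_13 = 13^{-1} = 1/13.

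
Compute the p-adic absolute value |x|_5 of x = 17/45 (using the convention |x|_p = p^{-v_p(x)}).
|17/45|_5 = 5

Step 1 — compute v_5(x) by factoring powers of 5 out of the numerator and denominator: v_5(17/45) = -1. Step 2 — apply |x|_p = p^{-v_p(x)} = 5^{1} = 5.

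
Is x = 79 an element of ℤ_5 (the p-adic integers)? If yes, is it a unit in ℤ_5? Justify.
x ∈ ℤ_5^× (unit); v_5(x) = 0

ℤ_5 = {x ∈ ℚ_5 : v_5(x) ≥ 0} and ℤ_5^× = {x ∈ ℤ_5 : v_5(x) = 0}. Here v_5(79) = v_5(num) − v_5(den) = 0; compare against these criteria.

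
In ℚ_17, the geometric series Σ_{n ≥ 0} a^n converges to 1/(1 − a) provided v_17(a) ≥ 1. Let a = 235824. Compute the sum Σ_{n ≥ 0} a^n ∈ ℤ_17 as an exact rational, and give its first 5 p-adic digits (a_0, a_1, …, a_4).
Σ a^n = 1/(1 − a) = -1/235823;  first 5 digits = (1, 0, 0, 14, 2)

v_17(a) = 3 ≥ 1, so the series converges in ℤ_17 to 1/(1 − a) = 1/(1 − 235824) = -1/235823. Expand this rational in ℤ_17: compute digits iteratively via d_i = x_i mod 17, x_{i+1} = (x_i − d_i)/17. The first 5 digits are (1, 0, 0, 14, 2).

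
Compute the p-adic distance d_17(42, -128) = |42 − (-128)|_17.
d_17(42, -128) = 1/17

Step 1 — x − y = 42 − (-128) = 170. Step 2 — v_17(170) = 1 (factor: 170 = (17^1 · 10); the sign does not affect v_p). Step 3 — |x − y|_17 = 17^{-1} = 1/17.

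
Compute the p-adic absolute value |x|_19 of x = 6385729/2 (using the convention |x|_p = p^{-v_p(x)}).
|6385729/2|_19 = 1/130321

Step 1 — compute v_19(x) by factoring powers of 19 out of the numerator and denominator: v_19(6385729/2) = 4. Step 2 — apply |x|_p = p^{-v_p(x)} = 19^{-4} = 1/130321.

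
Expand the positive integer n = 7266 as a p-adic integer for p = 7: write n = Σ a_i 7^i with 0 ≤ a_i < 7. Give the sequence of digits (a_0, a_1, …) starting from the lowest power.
(a_0, a_1, …) = (0, 2, 1, 0, 3)

Repeated division by 7 gives the digits low-to-high: 7266 = 2·7^1 + 1·7^2 + 3·7^4. Digit sequence: (0, 2, 1, 0, 3).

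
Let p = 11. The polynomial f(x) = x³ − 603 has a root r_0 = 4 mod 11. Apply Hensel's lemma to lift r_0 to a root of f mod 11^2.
r_1 = 48 (mod 121)

Hensel: r_{i+1} = r_i − f(r_i)/f′(r_i) mod 11^{i+2}, where f′(x) = 3x². Iterate:
  r_0 = 4 (mod 11)
  r_1 = 48 (mod 121)
Final: r = 48 with f(r) ≡ 0 mod 11^2.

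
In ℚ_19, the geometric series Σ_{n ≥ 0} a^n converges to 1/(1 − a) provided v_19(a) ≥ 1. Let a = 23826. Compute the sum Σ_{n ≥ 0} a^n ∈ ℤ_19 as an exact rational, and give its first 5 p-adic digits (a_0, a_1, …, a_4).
Σ a^n = 1/(1 − a) = -1/23825;  first 5 digits = (1, 0, 9, 3, 5)

v_19(a) = 2 ≥ 1, so the series converges in ℤ_19 to 1/(1 − a) = 1/(1 − 23826) = -1/23825. Expand this rational in ℤ_19: compute digits iteratively via d_i = x_i mod 19, x_{i+1} = (x_i − d_i)/19. The first 5 digits are (1, 0, 9, 3, 5).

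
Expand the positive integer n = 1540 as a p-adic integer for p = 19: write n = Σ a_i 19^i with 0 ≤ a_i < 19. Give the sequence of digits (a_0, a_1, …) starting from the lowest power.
(a_0, a_1, …) = (1, 5, 4)

Repeated division by 19 gives the digits low-to-high: 1540 = 1 + 5·19^1 + 4·19^2. Digit sequence: (1, 5, 4).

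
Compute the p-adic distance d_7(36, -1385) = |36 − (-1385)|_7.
d_7(36, -1385) = 1/49

Step 1 — x − y = 36 − (-1385) = 1421. Step 2 — v_7(1421) = 2 (factor: 1421 = (7^2 · 29); the sign does not affect v_p). Step 3 — |x − y|_7 = 7^{-2} = 1/49.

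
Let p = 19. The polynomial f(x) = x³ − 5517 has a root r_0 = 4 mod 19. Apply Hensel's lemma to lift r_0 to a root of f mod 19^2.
r_1 = 80 (mod 361)

Hensel: r_{i+1} = r_i − f(r_i)/f′(r_i) mod 19^{i+2}, where f′(x) = 3x². Iterate:
  r_0 = 4 (mod 19)
  r_1 = 80 (mod 361)
Final: r = 80 with f(r) ≡ 0 mod 19^2.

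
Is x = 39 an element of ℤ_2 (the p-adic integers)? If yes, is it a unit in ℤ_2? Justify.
x ∈ ℤ_2^× (unit); v_2(x) = 0

ℤ_2 = {x ∈ ℚ_2 : v_2(x) ≥ 0} and ℤ_2^× = {x ∈ ℤ_2 : v_2(x) = 0}. Here v_2(39) = v_2(num) − v_2(den) = 0; compare against these criteria.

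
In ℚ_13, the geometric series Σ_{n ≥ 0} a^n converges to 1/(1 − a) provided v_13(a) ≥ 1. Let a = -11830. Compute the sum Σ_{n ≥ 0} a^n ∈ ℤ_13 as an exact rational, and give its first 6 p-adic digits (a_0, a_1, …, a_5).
Σ a^n = 1/(1 − a) = 1/11831;  first 6 digits = (1, 0, 8, 7, 11, 12)

v_13(a) = 2 ≥ 1, so the series converges in ℤ_13 to 1/(1 − a) = 1/(1 − (-11830)) = 1/11831. Expand this rational in ℤ_13: compute digits iteratively via d_i = x_i mod 13, x_{i+1} = (x_i − d_i)/13. The first 6 digits are (1, 0, 8, 7, 11, 12).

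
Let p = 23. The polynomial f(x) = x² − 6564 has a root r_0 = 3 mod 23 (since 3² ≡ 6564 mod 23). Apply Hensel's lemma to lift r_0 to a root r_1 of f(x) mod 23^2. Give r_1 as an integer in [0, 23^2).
r_1 = 302 (mod 529)

Hensel's recurrence: r_{i+1} = r_i − f(r_i)·(f′(r_i))^{-1} mod 23^{i+2}, with f′(x) = 2x. Iterate:
  r_0 = 3 (mod 23)
  r_1 = 302 (mod 529)
Final: r_1 = 302, and one checks f(r_1) ≡ 0 mod 23^2.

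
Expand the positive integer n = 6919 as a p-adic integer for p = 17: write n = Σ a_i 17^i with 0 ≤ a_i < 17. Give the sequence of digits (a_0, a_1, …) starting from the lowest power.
(a_0, a_1, …) = (0, 16, 6, 1)

Repeated division by 17 gives the digits low-to-high: 6919 = 16·17^1 + 6·17^2 + 1·17^3. Digit sequence: (0, 16, 6, 1).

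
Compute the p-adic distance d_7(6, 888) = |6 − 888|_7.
d_7(6, 888) = 1/49

Step 1 — x − y = 6 − 888 = -882. Step 2 — v_7(-882) = 2 (factor: -882 = −(7^2 · 18); the sign does not affect v_p). Step 3 — |x − y|_7 = 7^{-2} = 1/49.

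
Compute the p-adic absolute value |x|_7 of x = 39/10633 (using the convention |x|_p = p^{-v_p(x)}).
|39/10633|_7 = 343

Step 1 — compute v_7(x) by factoring powers of 7 out of the numerator and denominator: v_7(39/10633) = -3. Step 2 — apply |x|_p = p^{-v_p(x)} = 7^{3} = 343.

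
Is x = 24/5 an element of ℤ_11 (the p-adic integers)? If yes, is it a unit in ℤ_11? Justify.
x ∈ ℤ_11^× (unit); v_11(x) = 0

ℤ_11 = {x ∈ ℚ_11 : v_11(x) ≥ 0} and ℤ_11^× = {x ∈ ℤ_11 : v_11(x) = 0}. Here v_11(24/5) = v_11(num) − v_11(den) = 0; compare against these criteria.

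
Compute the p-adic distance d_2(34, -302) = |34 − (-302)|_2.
d_2(34, -302) = 1/16

Step 1 — x − y = 34 − (-302) = 336. Step 2 — v_2(336) = 4 (factor: 336 = (2^4 · 21); the sign does not affect v_p). Step 3 — |x − y|_2 = 2^{-4} = 1/16.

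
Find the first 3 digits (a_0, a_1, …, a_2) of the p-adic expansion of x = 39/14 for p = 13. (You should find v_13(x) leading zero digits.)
(a_0, …, a_2) = (0, 3, 10)

v_13(39/14) = 1, so a_0 = ... = a_0 = 0. Factor out: x = 13^1 · u with u = 3/14 a unit in ℤ_13. Expand u iteratively via a_{v+i} = u_i mod 13, u_{i+1} = (u_i − a_{v+i})/13:
  u_0 = 3/14;  a_1 = 3;  u_1 = (u_0 − 3)/13 = -3/14
  u_1 = -3/14;  a_2 = 10;  u_2 = (u_1 − 10)/13 = -11/14
Digits: (0, 3, 10).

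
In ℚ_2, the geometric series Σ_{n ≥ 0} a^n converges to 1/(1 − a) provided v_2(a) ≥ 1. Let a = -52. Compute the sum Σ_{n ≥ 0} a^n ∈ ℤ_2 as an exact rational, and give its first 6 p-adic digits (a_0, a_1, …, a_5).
Σ a^n = 1/(1 − a) = 1/53;  first 6 digits = (1, 0, 1, 1, 1, 0)

v_2(a) = 2 ≥ 1, so the series converges in ℤ_2 to 1/(1 − a) = 1/(1 − (-52)) = 1/53. Expand this rational in ℤ_2: compute digits iteratively via d_i = x_i mod 2, x_{i+1} = (x_i − d_i)/2. The first 6 digits are (1, 0, 1, 1, 1, 0).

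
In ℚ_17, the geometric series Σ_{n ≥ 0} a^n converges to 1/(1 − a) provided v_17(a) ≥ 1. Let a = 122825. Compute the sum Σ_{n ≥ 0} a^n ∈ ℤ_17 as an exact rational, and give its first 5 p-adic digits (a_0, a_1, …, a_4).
Σ a^n = 1/(1 − a) = -1/122824;  first 5 digits = (1, 0, 0, 8, 1)

v_17(a) = 3 ≥ 1, so the series converges in ℤ_17 to 1/(1 − a) = 1/(1 − 122825) = -1/122824. Expand this rational in ℤ_17: compute digits iteratively via d_i = x_i mod 17, x_{i+1} = (x_i − d_i)/17. The first 5 digits are (1, 0, 0, 8, 1).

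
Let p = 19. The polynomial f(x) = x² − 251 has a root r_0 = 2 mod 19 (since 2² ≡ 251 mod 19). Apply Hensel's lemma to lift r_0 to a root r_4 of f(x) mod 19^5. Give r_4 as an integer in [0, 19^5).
r_4 = 472703 (mod 2476099)

Hensel's recurrence: r_{i+1} = r_i − f(r_i)·(f′(r_i))^{-1} mod 19^{i+2}, with f′(x) = 2x. Iterate:
  r_0 = 2 (mod 19)
  r_1 = 154 (mod 361)
  r_2 = 6291 (mod 6859)
  r_3 = 81740 (mod 130321)
  r_4 = 472703 (mod 2476099)
Final: r_4 = 472703, and one checks f(r_4) ≡ 0 mod 19^5.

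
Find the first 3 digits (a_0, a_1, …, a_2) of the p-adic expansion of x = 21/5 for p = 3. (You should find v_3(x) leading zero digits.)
(a_0, …, a_2) = (0, 2, 1)

v_3(21/5) = 1, so a_0 = ... = a_0 = 0. Factor out: x = 3^1 · u with u = 7/5 a unit in ℤ_3. Expand u iteratively via a_{v+i} = u_i mod 3, u_{i+1} = (u_i − a_{v+i})/3:
  u_0 = 7/5;  a_1 = 2;  u_1 = (u_0 − 2)/3 = -1/5
  u_1 = -1/5;  a_2 = 1;  u_2 = (u_1 − 1)/3 = -2/5
Digits: (0, 2, 1).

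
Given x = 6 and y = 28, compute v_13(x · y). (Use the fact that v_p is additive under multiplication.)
v_13(168) = 0

v_p(x) = 0 (factor: 6 = 13^0 · 6); v_p(y) = 0 (factor: 28 = 13^0 · 28). Additivity: v_p(xy) = v_p(x) + v_p(y) = 0 + 0 = 0. (Direct check: xy = 168 = 13^0 · (168).)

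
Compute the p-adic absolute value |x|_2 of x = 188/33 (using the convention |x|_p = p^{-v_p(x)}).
|188/33|_2 = 1/4

Step 1 — compute v_2(x) by factoring powers of 2 out of the numerator and denominator: v_2(188/33) = 2. Step 2 — apply |x|_p = p^{-v_p(x)} = 2^{-2} = 1/4.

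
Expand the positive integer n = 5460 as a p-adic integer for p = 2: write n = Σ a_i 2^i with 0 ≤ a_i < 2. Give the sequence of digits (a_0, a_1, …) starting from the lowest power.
(a_0, a_1, …) = (0, 0, 1, 0, 1, 0, 1, 0, 1, 0, 1, 0, 1)

Repeated division by 2 gives the digits low-to-high: 5460 = 1·2^2 + 1·2^4 + 1·2^6 + 1·2^8 + 1·2^10 + 1·2^12. Digit sequence: (0, 0, 1, 0, 1, 0, 1, 0, 1, 0, 1, 0, 1).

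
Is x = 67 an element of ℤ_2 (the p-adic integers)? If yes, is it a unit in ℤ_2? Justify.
x ∈ ℤ_2^× (unit); v_2(x) = 0

ℤ_2 = {x ∈ ℚ_2 : v_2(x) ≥ 0} and ℤ_2^× = {x ∈ ℤ_2 : v_2(x) = 0}. Here v_2(67) = v_2(num) − v_2(den) = 0; compare against these criteria.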